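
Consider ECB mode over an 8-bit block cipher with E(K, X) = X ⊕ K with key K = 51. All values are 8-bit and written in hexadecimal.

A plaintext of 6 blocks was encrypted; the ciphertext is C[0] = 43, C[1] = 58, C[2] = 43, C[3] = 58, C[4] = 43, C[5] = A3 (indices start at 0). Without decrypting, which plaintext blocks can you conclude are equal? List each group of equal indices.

ECB encrypts each block independently with the same key, so equal ciphertext blocks imply equal plaintext blocks.
C[0] = C[2] = C[4] = 43, so P[0] = P[2] = P[4].
C[1] = C[3] = 58, so P[1] = P[3].

P[0] = P[2] = P[4]; P[1] = P[3]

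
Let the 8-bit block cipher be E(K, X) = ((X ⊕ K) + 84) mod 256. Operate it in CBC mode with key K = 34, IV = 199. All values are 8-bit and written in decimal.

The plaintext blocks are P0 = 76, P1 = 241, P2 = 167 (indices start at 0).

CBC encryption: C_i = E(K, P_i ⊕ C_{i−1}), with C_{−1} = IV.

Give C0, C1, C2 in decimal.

C0 = 253, C1 = 130, C2 = 91

C0: P0 ⊕ 199 = 139; E(K, 139) = 253.
C1: P1 ⊕ 253 = 12; E(K, 12) = 130.
C2: P2 ⊕ 130 = 37; E(K, 37) = 91.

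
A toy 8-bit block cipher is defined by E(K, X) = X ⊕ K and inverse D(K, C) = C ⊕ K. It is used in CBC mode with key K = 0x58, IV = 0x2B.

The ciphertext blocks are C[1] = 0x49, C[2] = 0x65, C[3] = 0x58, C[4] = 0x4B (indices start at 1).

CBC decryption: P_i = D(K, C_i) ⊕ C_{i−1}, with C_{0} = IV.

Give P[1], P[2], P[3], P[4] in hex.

P[1] = 0x3A, P[2] = 0x74, P[3] = 0x65, P[4] = 0x4B

P[1]: D(K, 0x49) = 0x11; 0x11 ⊕ 0x2B = 0x3A.
P[2]: D(K, 0x65) = 0x3D; 0x3D ⊕ 0x49 = 0x74.
P[3]: D(K, 0x58) = 0x00; 0x00 ⊕ 0x65 = 0x65.
P[4]: D(K, 0x4B) = 0x13; 0x13 ⊕ 0x58 = 0x4B.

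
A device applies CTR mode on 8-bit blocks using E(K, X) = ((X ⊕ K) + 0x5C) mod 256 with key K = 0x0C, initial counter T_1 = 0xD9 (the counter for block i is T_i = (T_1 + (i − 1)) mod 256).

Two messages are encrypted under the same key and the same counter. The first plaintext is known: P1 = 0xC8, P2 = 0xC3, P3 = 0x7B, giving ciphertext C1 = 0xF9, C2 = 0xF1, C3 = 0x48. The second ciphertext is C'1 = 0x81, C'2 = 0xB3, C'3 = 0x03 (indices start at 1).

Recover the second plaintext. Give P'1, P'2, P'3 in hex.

P'1 = 0xB0, P'2 = 0x81, P'3 = 0x30

In CTR with a reused counter, both messages share the same keystream S_i, so C_i ⊕ C'_i = P_i ⊕ P'_i and thus P'_i = P_i ⊕ C_i ⊕ C'_i.
P'1: 0xC8 ⊕ 0xF9 ⊕ 0x81 = 0xB0.
P'2: 0xC3 ⊕ 0xF1 ⊕ 0xB3 = 0x81.
P'3: 0x7B ⊕ 0x48 ⊕ 0x03 = 0x30.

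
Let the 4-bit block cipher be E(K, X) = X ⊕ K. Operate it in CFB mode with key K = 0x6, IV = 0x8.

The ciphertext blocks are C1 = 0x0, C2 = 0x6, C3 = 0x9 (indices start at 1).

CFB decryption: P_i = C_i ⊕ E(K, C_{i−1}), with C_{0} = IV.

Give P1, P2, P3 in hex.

P1 = 0xE, P2 = 0x0, P3 = 0x9

P1: E(K, 0x8) = 0xE; 0x0 ⊕ 0xE = 0xE.
P2: E(K, 0x0) = 0x6; 0x6 ⊕ 0x6 = 0x0.
P3: E(K, 0x6) = 0x0; 0x9 ⊕ 0x0 = 0x9.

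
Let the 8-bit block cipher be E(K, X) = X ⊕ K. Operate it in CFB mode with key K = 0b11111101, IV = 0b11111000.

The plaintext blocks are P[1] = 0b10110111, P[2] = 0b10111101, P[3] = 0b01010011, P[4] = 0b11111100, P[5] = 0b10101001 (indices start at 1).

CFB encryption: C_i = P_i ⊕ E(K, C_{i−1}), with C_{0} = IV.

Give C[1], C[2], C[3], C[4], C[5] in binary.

C[1]: E(K, 0b11111000) = 0b00000101; 0b10110111 ⊕ 0b00000101 = 0b10110010.
C[2]: E(K, 0b10110010) = 0b01001111; 0b10111101 ⊕ 0b01001111 = 0b11110010.
C[3]: E(K, 0b11110010) = 0b00001111; 0b01010011 ⊕ 0b00001111 = 0b01011100.
C[4]: E(K, 0b01011100) = 0b10100001; 0b11111100 ⊕ 0b10100001 = 0b01011101.
C[5]: E(K, 0b01011101) = 0b10100000; 0b10101001 ⊕ 0b10100000 = 0b00001001.

C[1] = 0b10110010, C[2] = 0b11110010, C[3] = 0b01011100, C[4] = 0b01011101, C[5] = 0b00001001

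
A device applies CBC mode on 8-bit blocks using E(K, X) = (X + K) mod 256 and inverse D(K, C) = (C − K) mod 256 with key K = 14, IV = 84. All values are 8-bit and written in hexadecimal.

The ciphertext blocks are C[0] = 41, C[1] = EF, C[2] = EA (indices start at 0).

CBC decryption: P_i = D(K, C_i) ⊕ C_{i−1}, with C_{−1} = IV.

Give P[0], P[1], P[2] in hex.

P[0] = A9, P[1] = 9A, P[2] = 39

P[0]: D(K, 41) = 2D; 2D ⊕ 84 = A9.
P[1]: D(K, EF) = DB; DB ⊕ 41 = 9A.
P[2]: D(K, EA) = D6; D6 ⊕ EF = 39.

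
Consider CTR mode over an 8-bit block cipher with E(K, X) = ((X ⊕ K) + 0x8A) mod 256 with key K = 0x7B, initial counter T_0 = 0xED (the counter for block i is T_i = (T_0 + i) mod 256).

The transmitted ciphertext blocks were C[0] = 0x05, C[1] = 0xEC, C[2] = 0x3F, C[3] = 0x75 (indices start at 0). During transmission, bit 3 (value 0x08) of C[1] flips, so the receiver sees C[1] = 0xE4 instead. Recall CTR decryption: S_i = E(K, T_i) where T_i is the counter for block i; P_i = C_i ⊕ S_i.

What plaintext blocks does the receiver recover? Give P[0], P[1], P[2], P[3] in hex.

P[0] = 0x25, P[1] = 0xFB, P[2] = 0x21, P[3] = 0x60

Only C[1] changed, to 0xE4. In CTR, a change in C_i flips the same bit in P_i only; the keystream is unaffected. Decrypting the received ciphertext:
P[0]: T = 0xED, S = E(K, T) = 0x20; 0x05 ⊕ 0x20 = 0x25.
P[1]: T = 0xEE, S = E(K, T) = 0x1F; 0xE4 ⊕ 0x1F = 0xFB.
P[2]: T = 0xEF, S = E(K, T) = 0x1E; 0x3F ⊕ 0x1E = 0x21.
P[3]: T = 0xF0, S = E(K, T) = 0x15; 0x75 ⊕ 0x15 = 0x60.
Blocks that differ from the original plaintext: P[1].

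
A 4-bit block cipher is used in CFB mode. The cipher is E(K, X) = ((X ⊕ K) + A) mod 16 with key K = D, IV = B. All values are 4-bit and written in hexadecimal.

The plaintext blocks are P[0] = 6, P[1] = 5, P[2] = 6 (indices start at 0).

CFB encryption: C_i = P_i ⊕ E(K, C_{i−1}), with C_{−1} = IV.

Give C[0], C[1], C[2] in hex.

C[0]: E(K, B) = 0; 6 ⊕ 0 = 6.
C[1]: E(K, 6) = 5; 5 ⊕ 5 = 0.
C[2]: E(K, 0) = 7; 6 ⊕ 7 = 1.

C[0] = 6, C[1] = 0, C[2] = 1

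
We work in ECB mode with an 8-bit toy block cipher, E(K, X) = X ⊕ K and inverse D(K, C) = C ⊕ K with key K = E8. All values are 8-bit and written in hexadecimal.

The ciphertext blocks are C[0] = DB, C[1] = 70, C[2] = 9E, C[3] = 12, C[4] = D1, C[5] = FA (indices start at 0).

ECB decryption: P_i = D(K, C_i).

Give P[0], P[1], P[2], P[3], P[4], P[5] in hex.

P[0]: D(K, DB) = 33.
P[1]: D(K, 70) = 98.
P[2]: D(K, 9E) = 76.
P[3]: D(K, 12) = FA.
P[4]: D(K, D1) = 39.
P[5]: D(K, FA) = 12.

P[0] = 33, P[1] = 98, P[2] = 76, P[3] = FA, P[4] = 39, P[5] = 12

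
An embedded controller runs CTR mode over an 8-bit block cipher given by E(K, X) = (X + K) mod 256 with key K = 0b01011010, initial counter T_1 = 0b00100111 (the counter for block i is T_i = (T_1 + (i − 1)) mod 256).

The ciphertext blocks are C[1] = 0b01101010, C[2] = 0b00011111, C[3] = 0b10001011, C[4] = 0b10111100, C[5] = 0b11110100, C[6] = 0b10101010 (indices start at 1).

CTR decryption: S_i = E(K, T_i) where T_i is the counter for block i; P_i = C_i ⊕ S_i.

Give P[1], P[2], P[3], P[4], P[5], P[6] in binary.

P[1] = 0b11101011, P[2] = 0b10011101, P[3] = 0b00001000, P[4] = 0b00111000, P[5] = 0b01110001, P[6] = 0b00101100

P[1]: T = 0b00100111, S = E(K, T) = 0b10000001; 0b01101010 ⊕ 0b10000001 = 0b11101011.
P[2]: T = 0b00101000, S = E(K, T) = 0b10000010; 0b00011111 ⊕ 0b10000010 = 0b10011101.
P[3]: T = 0b00101001, S = E(K, T) = 0b10000011; 0b10001011 ⊕ 0b10000011 = 0b00001000.
P[4]: T = 0b00101010, S = E(K, T) = 0b10000100; 0b10111100 ⊕ 0b10000100 = 0b00111000.
P[5]: T = 0b00101011, S = E(K, T) = 0b10000101; 0b11110100 ⊕ 0b10000101 = 0b01110001.
P[6]: T = 0b00101100, S = E(K, T) = 0b10000110; 0b10101010 ⊕ 0b10000110 = 0b00101100.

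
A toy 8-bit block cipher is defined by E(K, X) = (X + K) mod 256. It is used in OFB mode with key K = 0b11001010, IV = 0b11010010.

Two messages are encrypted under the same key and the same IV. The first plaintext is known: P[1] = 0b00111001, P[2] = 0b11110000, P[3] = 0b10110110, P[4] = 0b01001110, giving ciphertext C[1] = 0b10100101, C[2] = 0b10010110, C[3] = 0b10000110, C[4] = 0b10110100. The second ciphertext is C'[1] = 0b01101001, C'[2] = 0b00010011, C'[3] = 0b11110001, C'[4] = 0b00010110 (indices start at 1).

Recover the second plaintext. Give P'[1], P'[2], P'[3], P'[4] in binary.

In OFB with a reused IV, both messages share the same keystream S_i, so C_i ⊕ C'_i = P_i ⊕ P'_i and thus P'_i = P_i ⊕ C_i ⊕ C'_i.
P'[1]: 0b00111001 ⊕ 0b10100101 ⊕ 0b01101001 = 0b11110101.
P'[2]: 0b11110000 ⊕ 0b10010110 ⊕ 0b00010011 = 0b01110101.
P'[3]: 0b10110110 ⊕ 0b10000110 ⊕ 0b11110001 = 0b11000001.
P'[4]: 0b01001110 ⊕ 0b10110100 ⊕ 0b00010110 = 0b11101100.

P'[1] = 0b11110101, P'[2] = 0b01110101, P'[3] = 0b11000001, P'[4] = 0b11101100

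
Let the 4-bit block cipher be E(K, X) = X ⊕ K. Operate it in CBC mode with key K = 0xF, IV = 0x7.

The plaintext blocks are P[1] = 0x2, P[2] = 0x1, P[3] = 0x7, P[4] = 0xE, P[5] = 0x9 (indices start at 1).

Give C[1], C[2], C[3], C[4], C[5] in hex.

C[1] = 0xA, C[2] = 0x4, C[3] = 0xC, C[4] = 0xD, C[5] = 0xB

CBC encryption: C_i = E(K, P_i ⊕ C_{i−1}), with C_{0} = IV.
C[1]: P[1] ⊕ 0x7 = 0x5; E(K, 0x5) = 0xA.
C[2]: P[2] ⊕ 0xA = 0xB; E(K, 0xB) = 0x4.
C[3]: P[3] ⊕ 0x4 = 0x3; E(K, 0x3) = 0xC.
C[4]: P[4] ⊕ 0xC = 0x2; E(K, 0x2) = 0xD.
C[5]: P[5] ⊕ 0xD = 0x4; E(K, 0x4) = 0xB.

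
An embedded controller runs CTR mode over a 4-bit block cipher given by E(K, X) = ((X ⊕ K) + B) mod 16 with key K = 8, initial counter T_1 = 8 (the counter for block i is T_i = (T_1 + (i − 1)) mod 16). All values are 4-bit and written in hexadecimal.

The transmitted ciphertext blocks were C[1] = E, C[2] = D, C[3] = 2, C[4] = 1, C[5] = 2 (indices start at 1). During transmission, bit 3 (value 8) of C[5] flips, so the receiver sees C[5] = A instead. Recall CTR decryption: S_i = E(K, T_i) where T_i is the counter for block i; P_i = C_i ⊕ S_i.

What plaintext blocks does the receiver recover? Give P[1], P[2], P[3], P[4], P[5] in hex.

P[1] = 5, P[2] = 1, P[3] = F, P[4] = F, P[5] = 5

Only C[5] changed, to A. In CTR, a change in C_i flips the same bit in P_i only; the keystream is unaffected. Decrypting the received ciphertext:
P[1]: T = 8, S = E(K, T) = B; E ⊕ B = 5.
P[2]: T = 9, S = E(K, T) = C; D ⊕ C = 1.
P[3]: T = A, S = E(K, T) = D; 2 ⊕ D = F.
P[4]: T = B, S = E(K, T) = E; 1 ⊕ E = F.
P[5]: T = C, S = E(K, T) = F; A ⊕ F = 5.
Blocks that differ from the original plaintext: P[5].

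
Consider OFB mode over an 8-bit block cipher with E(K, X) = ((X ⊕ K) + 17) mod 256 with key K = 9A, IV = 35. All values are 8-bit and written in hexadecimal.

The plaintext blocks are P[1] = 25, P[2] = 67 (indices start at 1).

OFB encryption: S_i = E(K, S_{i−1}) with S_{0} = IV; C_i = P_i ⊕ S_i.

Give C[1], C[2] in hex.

C[1] = E3, C[2] = 14

C[1]: S = E(K, 35) = C6; 25 ⊕ C6 = E3.
C[2]: S = E(K, C6) = 73; 67 ⊕ 73 = 14.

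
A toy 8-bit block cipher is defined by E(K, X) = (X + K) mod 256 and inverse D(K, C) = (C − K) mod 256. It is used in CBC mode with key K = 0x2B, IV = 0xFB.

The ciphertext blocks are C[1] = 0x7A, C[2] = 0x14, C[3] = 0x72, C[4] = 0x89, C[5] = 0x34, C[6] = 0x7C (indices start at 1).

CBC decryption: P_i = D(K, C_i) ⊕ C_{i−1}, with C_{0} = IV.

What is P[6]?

P[6]: D(K, 0x7C) = 0x51; 0x51 ⊕ 0x34 = 0x65.

P[6] = 0x65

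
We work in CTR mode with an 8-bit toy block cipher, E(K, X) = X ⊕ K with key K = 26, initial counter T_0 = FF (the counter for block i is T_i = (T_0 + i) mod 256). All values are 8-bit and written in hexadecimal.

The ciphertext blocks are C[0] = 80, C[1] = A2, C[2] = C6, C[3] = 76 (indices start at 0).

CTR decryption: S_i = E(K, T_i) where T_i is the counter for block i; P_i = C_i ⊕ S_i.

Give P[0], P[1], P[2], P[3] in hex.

P[0]: T = FF, S = E(K, T) = D9; 80 ⊕ D9 = 59.
P[1]: T = 00, S = E(K, T) = 26; A2 ⊕ 26 = 84.
P[2]: T = 01, S = E(K, T) = 27; C6 ⊕ 27 = E1.
P[3]: T = 02, S = E(K, T) = 24; 76 ⊕ 24 = 52.

P[0] = 59, P[1] = 84, P[2] = E1, P[3] = 52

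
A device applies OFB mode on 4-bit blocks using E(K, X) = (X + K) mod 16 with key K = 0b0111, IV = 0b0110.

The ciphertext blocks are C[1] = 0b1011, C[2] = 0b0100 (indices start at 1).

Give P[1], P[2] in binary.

OFB decryption: S_i = E(K, S_{i−1}) with S_{0} = IV; P_i = C_i ⊕ S_i.
P[1]: S = E(K, 0b0110) = 0b1101; 0b1011 ⊕ 0b1101 = 0b0110.
P[2]: S = E(K, 0b1101) = 0b0100; 0b0100 ⊕ 0b0100 = 0b0000.

P[1] = 0b0110, P[2] = 0b0000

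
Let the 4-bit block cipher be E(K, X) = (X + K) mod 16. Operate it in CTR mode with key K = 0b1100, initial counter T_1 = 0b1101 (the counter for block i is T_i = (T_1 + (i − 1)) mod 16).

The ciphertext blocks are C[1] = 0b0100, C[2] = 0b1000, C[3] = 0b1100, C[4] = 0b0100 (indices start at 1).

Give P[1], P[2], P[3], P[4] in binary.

CTR decryption: S_i = E(K, T_i) where T_i is the counter for block i; P_i = C_i ⊕ S_i.
P[1]: T = 0b1101, S = E(K, T) = 0b1001; 0b0100 ⊕ 0b1001 = 0b1101.
P[2]: T = 0b1110, S = E(K, T) = 0b1010; 0b1000 ⊕ 0b1010 = 0b0010.
P[3]: T = 0b1111, S = E(K, T) = 0b1011; 0b1100 ⊕ 0b1011 = 0b0111.
P[4]: T = 0b0000, S = E(K, T) = 0b1100; 0b0100 ⊕ 0b1100 = 0b1000.

P[1] = 0b1101, P[2] = 0b0010, P[3] = 0b0111, P[4] = 0b1000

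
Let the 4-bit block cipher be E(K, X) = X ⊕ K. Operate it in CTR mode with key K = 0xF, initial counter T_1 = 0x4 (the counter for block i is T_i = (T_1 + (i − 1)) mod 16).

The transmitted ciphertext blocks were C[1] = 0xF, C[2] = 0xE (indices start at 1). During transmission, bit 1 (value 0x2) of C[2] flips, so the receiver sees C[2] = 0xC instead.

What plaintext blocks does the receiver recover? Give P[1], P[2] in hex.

P[1] = 0x4, P[2] = 0x6

CTR decryption: S_i = E(K, T_i) where T_i is the counter for block i; P_i = C_i ⊕ S_i.
Only C[2] changed, to 0xC. In CTR, a change in C_i flips the same bit in P_i only; the keystream is unaffected. Decrypting the received ciphertext:
P[1]: T = 0x4, S = E(K, T) = 0xB; 0xF ⊕ 0xB = 0x4.
P[2]: T = 0x5, S = E(K, T) = 0xA; 0xC ⊕ 0xA = 0x6.
Blocks that differ from the original plaintext: P[2].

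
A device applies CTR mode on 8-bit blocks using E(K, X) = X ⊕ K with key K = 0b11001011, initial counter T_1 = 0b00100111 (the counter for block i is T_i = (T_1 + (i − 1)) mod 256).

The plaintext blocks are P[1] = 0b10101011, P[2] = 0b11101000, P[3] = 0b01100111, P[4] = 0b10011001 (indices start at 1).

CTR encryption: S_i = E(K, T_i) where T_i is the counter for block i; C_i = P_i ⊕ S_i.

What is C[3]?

C[3] = 0b10000101

C[1]: T = 0b00100111, S = E(K, T) = 0b11101100; 0b10101011 ⊕ 0b11101100 = 0b01000111.
C[2]: T = 0b00101000, S = E(K, T) = 0b11100011; 0b11101000 ⊕ 0b11100011 = 0b00001011.
C[3]: T = 0b00101001, S = E(K, T) = 0b11100010; 0b01100111 ⊕ 0b11100010 = 0b10000101.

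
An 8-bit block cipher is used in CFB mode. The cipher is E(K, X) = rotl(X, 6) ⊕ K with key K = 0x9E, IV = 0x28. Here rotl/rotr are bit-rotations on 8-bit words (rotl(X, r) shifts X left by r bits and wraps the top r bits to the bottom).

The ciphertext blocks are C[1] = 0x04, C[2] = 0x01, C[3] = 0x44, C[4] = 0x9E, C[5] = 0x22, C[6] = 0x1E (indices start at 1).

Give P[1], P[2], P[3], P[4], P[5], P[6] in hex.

CFB decryption: P_i = C_i ⊕ E(K, C_{i−1}), with C_{0} = IV.
P[1]: E(K, 0x28) = 0x94; 0x04 ⊕ 0x94 = 0x90.
P[2]: E(K, 0x04) = 0x9F; 0x01 ⊕ 0x9F = 0x9E.
P[3]: E(K, 0x01) = 0xDE; 0x44 ⊕ 0xDE = 0x9A.
P[4]: E(K, 0x44) = 0x8F; 0x9E ⊕ 0x8F = 0x11.
P[5]: E(K, 0x9E) = 0x39; 0x22 ⊕ 0x39 = 0x1B.
P[6]: E(K, 0x22) = 0x16; 0x1E ⊕ 0x16 = 0x08.

P[1] = 0x90, P[2] = 0x9E, P[3] = 0x9A, P[4] = 0x11, P[5] = 0x1B, P[6] = 0x08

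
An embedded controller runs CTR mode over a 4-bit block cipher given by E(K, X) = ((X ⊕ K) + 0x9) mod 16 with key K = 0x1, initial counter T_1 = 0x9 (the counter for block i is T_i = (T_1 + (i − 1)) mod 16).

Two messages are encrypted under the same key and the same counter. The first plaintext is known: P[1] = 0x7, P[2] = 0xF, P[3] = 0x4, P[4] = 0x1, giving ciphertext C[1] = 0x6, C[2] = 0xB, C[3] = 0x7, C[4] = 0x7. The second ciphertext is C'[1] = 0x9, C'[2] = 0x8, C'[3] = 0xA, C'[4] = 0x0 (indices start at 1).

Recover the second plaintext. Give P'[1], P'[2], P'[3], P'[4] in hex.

In CTR with a reused counter, both messages share the same keystream S_i, so C_i ⊕ C'_i = P_i ⊕ P'_i and thus P'_i = P_i ⊕ C_i ⊕ C'_i.
P'[1]: 0x7 ⊕ 0x6 ⊕ 0x9 = 0x8.
P'[2]: 0xF ⊕ 0xB ⊕ 0x8 = 0xC.
P'[3]: 0x4 ⊕ 0x7 ⊕ 0xA = 0x9.
P'[4]: 0x1 ⊕ 0x7 ⊕ 0x0 = 0x6.

P'[1] = 0x8, P'[2] = 0xC, P'[3] = 0x9, P'[4] = 0x6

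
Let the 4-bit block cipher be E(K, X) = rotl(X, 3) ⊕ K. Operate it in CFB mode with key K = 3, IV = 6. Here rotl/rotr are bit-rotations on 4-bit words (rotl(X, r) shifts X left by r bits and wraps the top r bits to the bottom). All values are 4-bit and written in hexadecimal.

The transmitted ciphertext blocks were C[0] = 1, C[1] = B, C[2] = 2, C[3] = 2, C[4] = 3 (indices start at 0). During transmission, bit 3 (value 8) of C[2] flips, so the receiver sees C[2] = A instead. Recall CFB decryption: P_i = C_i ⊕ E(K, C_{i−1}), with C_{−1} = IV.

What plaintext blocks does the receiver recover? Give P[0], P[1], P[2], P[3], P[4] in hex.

Only C[2] changed, to A. In CFB, a change in C_i flips the same bit in P_i and garbles P_{i+1}. Decrypting the received ciphertext:
P[0]: E(K, 6) = 0; 1 ⊕ 0 = 1.
P[1]: E(K, 1) = B; B ⊕ B = 0.
P[2]: E(K, B) = E; A ⊕ E = 4.
P[3]: E(K, A) = 6; 2 ⊕ 6 = 4.
P[4]: E(K, 2) = 2; 3 ⊕ 2 = 1.
Blocks that differ from the original plaintext: P[2], P[3].

P[0] = 1, P[1] = 0, P[2] = 4, P[3] = 4, P[4] = 1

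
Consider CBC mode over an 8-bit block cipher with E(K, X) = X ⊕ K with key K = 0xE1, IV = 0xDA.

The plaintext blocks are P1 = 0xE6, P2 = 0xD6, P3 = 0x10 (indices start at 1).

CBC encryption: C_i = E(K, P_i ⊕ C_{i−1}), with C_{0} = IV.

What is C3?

C3 = 0x1B

C1: P1 ⊕ 0xDA = 0x3C; E(K, 0x3C) = 0xDD.
C2: P2 ⊕ 0xDD = 0x0B; E(K, 0x0B) = 0xEA.
C3: P3 ⊕ 0xEA = 0xFA; E(K, 0xFA) = 0x1B.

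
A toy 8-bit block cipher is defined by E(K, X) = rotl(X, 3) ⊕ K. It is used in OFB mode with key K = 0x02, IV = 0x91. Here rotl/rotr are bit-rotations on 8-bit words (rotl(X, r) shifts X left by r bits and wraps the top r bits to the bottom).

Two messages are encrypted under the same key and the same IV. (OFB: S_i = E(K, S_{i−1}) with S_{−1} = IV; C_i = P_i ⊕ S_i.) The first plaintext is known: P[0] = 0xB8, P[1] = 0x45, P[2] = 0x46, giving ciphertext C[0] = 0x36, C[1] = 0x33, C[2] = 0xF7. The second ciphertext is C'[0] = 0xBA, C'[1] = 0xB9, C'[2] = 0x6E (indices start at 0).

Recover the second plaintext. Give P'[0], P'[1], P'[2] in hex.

P'[0] = 0x34, P'[1] = 0xCF, P'[2] = 0xDF

In OFB with a reused IV, both messages share the same keystream S_i, so C_i ⊕ C'_i = P_i ⊕ P'_i and thus P'_i = P_i ⊕ C_i ⊕ C'_i.
P'[0]: 0xB8 ⊕ 0x36 ⊕ 0xBA = 0x34.
P'[1]: 0x45 ⊕ 0x33 ⊕ 0xB9 = 0xCF.
P'[2]: 0x46 ⊕ 0xF7 ⊕ 0x6E = 0xDF.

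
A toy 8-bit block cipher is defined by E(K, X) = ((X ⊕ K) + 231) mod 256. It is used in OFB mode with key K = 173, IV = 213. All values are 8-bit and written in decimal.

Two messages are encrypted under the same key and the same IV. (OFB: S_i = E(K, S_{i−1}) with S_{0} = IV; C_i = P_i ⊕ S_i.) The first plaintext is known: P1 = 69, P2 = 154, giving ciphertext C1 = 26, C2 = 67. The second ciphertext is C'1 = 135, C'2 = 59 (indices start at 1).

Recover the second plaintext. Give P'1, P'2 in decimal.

In OFB with a reused IV, both messages share the same keystream S_i, so C_i ⊕ C'_i = P_i ⊕ P'_i and thus P'_i = P_i ⊕ C_i ⊕ C'_i.
P'1: 69 ⊕ 26 ⊕ 135 = 216.
P'2: 154 ⊕ 67 ⊕ 59 = 226.

P'1 = 216, P'2 = 226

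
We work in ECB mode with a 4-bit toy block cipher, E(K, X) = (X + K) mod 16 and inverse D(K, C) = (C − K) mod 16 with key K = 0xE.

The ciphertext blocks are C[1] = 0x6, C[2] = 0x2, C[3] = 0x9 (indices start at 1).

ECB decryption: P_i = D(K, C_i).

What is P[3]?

P[3]: D(K, 0x9) = 0xB.

P[3] = 0xB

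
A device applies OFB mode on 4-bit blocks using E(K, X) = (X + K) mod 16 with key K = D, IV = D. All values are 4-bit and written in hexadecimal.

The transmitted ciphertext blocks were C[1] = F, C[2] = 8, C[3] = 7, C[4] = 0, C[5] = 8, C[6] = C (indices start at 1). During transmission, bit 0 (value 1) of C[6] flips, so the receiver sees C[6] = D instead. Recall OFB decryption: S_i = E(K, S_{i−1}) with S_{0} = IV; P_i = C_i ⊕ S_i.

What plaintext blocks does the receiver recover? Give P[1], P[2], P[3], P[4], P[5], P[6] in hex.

P[1] = 5, P[2] = F, P[3] = 3, P[4] = 1, P[5] = 6, P[6] = 6

Only C[6] changed, to D. In OFB, a change in C_i flips the same bit in P_i only; the keystream is unaffected. Decrypting the received ciphertext:
P[1]: S = E(K, D) = A; F ⊕ A = 5.
P[2]: S = E(K, A) = 7; 8 ⊕ 7 = F.
P[3]: S = E(K, 7) = 4; 7 ⊕ 4 = 3.
P[4]: S = E(K, 4) = 1; 0 ⊕ 1 = 1.
P[5]: S = E(K, 1) = E; 8 ⊕ E = 6.
P[6]: S = E(K, E) = B; D ⊕ B = 6.
Blocks that differ from the original plaintext: P[6].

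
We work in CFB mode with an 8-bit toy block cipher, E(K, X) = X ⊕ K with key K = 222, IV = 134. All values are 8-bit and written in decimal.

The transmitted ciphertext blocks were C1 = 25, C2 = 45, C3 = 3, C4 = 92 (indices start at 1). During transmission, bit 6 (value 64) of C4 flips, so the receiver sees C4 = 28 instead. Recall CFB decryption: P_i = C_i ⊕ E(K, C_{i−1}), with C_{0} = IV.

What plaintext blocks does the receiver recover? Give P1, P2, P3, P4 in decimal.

Only C4 changed, to 28. In CFB, a change in C_i flips the same bit in P_i and garbles P_{i+1}. Decrypting the received ciphertext:
P1: E(K, 134) = 88; 25 ⊕ 88 = 65.
P2: E(K, 25) = 199; 45 ⊕ 199 = 234.
P3: E(K, 45) = 243; 3 ⊕ 243 = 240.
P4: E(K, 3) = 221; 28 ⊕ 221 = 193.
Blocks that differ from the original plaintext: P4.

P1 = 65, P2 = 234, P3 = 240, P4 = 193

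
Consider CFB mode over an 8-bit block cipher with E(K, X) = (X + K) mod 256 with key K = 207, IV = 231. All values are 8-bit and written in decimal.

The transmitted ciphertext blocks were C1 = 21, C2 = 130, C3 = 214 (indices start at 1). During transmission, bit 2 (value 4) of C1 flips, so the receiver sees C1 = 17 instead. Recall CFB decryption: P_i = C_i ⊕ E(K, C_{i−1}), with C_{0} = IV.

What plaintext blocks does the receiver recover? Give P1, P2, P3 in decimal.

P1 = 167, P2 = 98, P3 = 135

Only C1 changed, to 17. In CFB, a change in C_i flips the same bit in P_i and garbles P_{i+1}. Decrypting the received ciphertext:
P1: E(K, 231) = 182; 17 ⊕ 182 = 167.
P2: E(K, 17) = 224; 130 ⊕ 224 = 98.
P3: E(K, 130) = 81; 214 ⊕ 81 = 135.
Blocks that differ from the original plaintext: P1, P2.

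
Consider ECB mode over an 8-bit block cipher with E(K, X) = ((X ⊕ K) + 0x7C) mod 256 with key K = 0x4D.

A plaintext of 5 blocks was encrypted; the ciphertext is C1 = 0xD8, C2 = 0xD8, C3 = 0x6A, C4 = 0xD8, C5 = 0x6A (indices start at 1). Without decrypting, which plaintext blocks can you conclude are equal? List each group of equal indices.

P1 = P2 = P4; P3 = P5

ECB encrypts each block independently with the same key, so equal ciphertext blocks imply equal plaintext blocks.
C1 = C2 = C4 = 0xD8, so P1 = P2 = P4.
C3 = C5 = 0x6A, so P3 = P5.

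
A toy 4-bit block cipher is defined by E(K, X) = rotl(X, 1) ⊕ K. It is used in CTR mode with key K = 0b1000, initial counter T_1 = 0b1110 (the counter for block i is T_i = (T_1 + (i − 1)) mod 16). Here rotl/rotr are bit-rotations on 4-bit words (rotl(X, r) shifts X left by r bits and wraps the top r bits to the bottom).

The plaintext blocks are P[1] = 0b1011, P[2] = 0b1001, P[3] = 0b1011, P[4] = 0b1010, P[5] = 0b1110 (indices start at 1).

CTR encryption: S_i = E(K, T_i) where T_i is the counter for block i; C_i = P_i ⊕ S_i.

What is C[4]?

C[4] = 0b0000

C[1]: T = 0b1110, S = E(K, T) = 0b0101; 0b1011 ⊕ 0b0101 = 0b1110.
C[2]: T = 0b1111, S = E(K, T) = 0b0111; 0b1001 ⊕ 0b0111 = 0b1110.
C[3]: T = 0b0000, S = E(K, T) = 0b1000; 0b1011 ⊕ 0b1000 = 0b0011.
C[4]: T = 0b0001, S = E(K, T) = 0b1010; 0b1010 ⊕ 0b1010 = 0b0000.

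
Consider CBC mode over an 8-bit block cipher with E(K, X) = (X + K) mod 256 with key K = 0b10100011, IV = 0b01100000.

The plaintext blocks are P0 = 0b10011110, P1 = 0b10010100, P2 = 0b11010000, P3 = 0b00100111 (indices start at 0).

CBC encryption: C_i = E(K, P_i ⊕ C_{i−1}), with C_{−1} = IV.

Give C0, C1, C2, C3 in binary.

C0: P0 ⊕ 0b01100000 = 0b11111110; E(K, 0b11111110) = 0b10100001.
C1: P1 ⊕ 0b10100001 = 0b00110101; E(K, 0b00110101) = 0b11011000.
C2: P2 ⊕ 0b11011000 = 0b00001000; E(K, 0b00001000) = 0b10101011.
C3: P3 ⊕ 0b10101011 = 0b10001100; E(K, 0b10001100) = 0b00101111.

C0 = 0b10100001, C1 = 0b11011000, C2 = 0b10101011, C3 = 0b00101111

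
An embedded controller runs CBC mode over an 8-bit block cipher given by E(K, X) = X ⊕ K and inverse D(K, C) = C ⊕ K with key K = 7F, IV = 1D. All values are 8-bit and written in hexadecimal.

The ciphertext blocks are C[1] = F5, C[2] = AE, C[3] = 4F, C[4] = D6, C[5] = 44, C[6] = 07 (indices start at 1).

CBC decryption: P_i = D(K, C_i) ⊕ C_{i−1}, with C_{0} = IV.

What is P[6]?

P[6]: D(K, 07) = 78; 78 ⊕ 44 = 3C.

P[6] = 3C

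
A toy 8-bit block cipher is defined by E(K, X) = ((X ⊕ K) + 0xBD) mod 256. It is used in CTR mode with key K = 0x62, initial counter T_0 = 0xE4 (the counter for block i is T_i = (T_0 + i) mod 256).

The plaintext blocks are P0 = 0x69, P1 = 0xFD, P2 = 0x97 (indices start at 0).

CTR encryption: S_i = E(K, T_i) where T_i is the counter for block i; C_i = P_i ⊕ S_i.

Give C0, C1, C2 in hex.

C0 = 0x2A, C1 = 0xB9, C2 = 0xD6

C0: T = 0xE4, S = E(K, T) = 0x43; 0x69 ⊕ 0x43 = 0x2A.
C1: T = 0xE5, S = E(K, T) = 0x44; 0xFD ⊕ 0x44 = 0xB9.
C2: T = 0xE6, S = E(K, T) = 0x41; 0x97 ⊕ 0x41 = 0xD6.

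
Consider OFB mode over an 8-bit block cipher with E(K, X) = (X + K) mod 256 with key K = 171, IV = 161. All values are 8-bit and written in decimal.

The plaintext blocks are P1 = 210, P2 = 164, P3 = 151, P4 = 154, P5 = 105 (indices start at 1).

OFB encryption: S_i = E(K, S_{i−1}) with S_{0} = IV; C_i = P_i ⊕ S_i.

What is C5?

C5 = 145

C1: S = E(K, 161) = 76; 210 ⊕ 76 = 158.
C2: S = E(K, 76) = 247; 164 ⊕ 247 = 83.
C3: S = E(K, 247) = 162; 151 ⊕ 162 = 53.
C4: S = E(K, 162) = 77; 154 ⊕ 77 = 215.
C5: S = E(K, 77) = 248; 105 ⊕ 248 = 145.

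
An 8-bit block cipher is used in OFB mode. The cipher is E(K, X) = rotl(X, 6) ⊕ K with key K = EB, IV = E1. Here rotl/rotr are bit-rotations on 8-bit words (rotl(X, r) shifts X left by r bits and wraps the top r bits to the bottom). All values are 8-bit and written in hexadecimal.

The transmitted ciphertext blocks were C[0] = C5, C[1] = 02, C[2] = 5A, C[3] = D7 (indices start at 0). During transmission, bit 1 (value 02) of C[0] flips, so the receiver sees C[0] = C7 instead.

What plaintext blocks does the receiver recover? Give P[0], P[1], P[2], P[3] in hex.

OFB decryption: S_i = E(K, S_{i−1}) with S_{−1} = IV; P_i = C_i ⊕ S_i.
Only C[0] changed, to C7. In OFB, a change in C_i flips the same bit in P_i only; the keystream is unaffected. Decrypting the received ciphertext:
P[0]: S = E(K, E1) = 93; C7 ⊕ 93 = 54.
P[1]: S = E(K, 93) = 0F; 02 ⊕ 0F = 0D.
P[2]: S = E(K, 0F) = 28; 5A ⊕ 28 = 72.
P[3]: S = E(K, 28) = E1; D7 ⊕ E1 = 36.
Blocks that differ from the original plaintext: P[0].

P[0] = 54, P[1] = 0D, P[2] = 72, P[3] = 36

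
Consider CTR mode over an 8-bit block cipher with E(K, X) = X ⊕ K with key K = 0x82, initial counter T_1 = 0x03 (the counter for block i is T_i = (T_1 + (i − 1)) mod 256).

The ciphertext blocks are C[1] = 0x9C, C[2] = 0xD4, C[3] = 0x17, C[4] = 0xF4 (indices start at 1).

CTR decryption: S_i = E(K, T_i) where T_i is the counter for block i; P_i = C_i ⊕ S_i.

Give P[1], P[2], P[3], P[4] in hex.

P[1] = 0x1D, P[2] = 0x52, P[3] = 0x90, P[4] = 0x70

P[1]: T = 0x03, S = E(K, T) = 0x81; 0x9C ⊕ 0x81 = 0x1D.
P[2]: T = 0x04, S = E(K, T) = 0x86; 0xD4 ⊕ 0x86 = 0x52.
P[3]: T = 0x05, S = E(K, T) = 0x87; 0x17 ⊕ 0x87 = 0x90.
P[4]: T = 0x06, S = E(K, T) = 0x84; 0xF4 ⊕ 0x84 = 0x70.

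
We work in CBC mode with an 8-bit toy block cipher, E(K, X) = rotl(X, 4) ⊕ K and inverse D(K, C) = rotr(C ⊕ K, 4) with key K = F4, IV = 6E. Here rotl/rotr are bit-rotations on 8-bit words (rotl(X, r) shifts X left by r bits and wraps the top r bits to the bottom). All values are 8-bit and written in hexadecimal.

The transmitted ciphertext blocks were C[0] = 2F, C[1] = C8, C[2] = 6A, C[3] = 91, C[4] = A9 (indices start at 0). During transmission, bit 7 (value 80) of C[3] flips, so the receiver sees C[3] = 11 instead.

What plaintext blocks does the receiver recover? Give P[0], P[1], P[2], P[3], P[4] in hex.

CBC decryption: P_i = D(K, C_i) ⊕ C_{i−1}, with C_{−1} = IV.
Only C[3] changed, to 11. In CBC, a change in C_i garbles P_i and flips the same bit in P_{i+1}. Decrypting the received ciphertext:
P[0]: D(K, 2F) = BD; BD ⊕ 6E = D3.
P[1]: D(K, C8) = C3; C3 ⊕ 2F = EC.
P[2]: D(K, 6A) = E9; E9 ⊕ C8 = 21.
P[3]: D(K, 11) = 5E; 5E ⊕ 6A = 34.
P[4]: D(K, A9) = D5; D5 ⊕ 11 = C4.
Blocks that differ from the original plaintext: P[3], P[4].

P[0] = D3, P[1] = EC, P[2] = 21, P[3] = 34, P[4] = C4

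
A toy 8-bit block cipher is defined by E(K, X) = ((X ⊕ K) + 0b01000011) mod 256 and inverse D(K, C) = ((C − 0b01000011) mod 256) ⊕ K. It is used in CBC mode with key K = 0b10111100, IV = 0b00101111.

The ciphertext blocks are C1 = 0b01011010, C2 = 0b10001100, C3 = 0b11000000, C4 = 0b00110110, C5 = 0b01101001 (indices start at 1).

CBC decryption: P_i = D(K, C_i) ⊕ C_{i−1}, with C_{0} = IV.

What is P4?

P4 = 0b10001111

P4: D(K, 0b00110110) = 0b01001111; 0b01001111 ⊕ 0b11000000 = 0b10001111.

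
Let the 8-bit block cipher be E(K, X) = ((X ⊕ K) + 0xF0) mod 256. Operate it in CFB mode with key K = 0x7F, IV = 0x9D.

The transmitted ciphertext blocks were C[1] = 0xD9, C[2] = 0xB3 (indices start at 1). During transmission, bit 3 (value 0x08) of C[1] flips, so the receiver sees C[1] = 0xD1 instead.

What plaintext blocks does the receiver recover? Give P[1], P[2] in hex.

CFB decryption: P_i = C_i ⊕ E(K, C_{i−1}), with C_{0} = IV.
Only C[1] changed, to 0xD1. In CFB, a change in C_i flips the same bit in P_i and garbles P_{i+1}. Decrypting the received ciphertext:
P[1]: E(K, 0x9D) = 0xD2; 0xD1 ⊕ 0xD2 = 0x03.
P[2]: E(K, 0xD1) = 0x9E; 0xB3 ⊕ 0x9E = 0x2D.
Blocks that differ from the original plaintext: P[1], P[2].

P[1] = 0x03, P[2] = 0x2D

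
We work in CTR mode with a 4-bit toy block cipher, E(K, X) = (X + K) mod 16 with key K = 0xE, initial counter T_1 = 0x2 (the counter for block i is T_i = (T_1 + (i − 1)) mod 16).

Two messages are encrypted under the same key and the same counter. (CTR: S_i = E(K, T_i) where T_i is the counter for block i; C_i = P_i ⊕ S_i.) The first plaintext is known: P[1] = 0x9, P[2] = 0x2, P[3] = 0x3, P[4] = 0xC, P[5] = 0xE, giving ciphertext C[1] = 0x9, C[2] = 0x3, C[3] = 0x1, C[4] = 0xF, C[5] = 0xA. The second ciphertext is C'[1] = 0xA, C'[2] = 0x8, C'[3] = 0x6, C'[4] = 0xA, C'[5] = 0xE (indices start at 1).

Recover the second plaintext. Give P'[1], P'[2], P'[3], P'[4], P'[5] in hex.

In CTR with a reused counter, both messages share the same keystream S_i, so C_i ⊕ C'_i = P_i ⊕ P'_i and thus P'_i = P_i ⊕ C_i ⊕ C'_i.
P'[1]: 0x9 ⊕ 0x9 ⊕ 0xA = 0xA.
P'[2]: 0x2 ⊕ 0x3 ⊕ 0x8 = 0x9.
P'[3]: 0x3 ⊕ 0x1 ⊕ 0x6 = 0x4.
P'[4]: 0xC ⊕ 0xF ⊕ 0xA = 0x9.
P'[5]: 0xE ⊕ 0xA ⊕ 0xE = 0xA.

P'[1] = 0xA, P'[2] = 0x9, P'[3] = 0x4, P'[4] = 0x9, P'[5] = 0xA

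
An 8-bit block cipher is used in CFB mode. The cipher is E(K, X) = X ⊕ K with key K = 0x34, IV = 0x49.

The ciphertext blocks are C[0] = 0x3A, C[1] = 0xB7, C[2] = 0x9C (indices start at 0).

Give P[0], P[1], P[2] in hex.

CFB decryption: P_i = C_i ⊕ E(K, C_{i−1}), with C_{−1} = IV.
P[0]: E(K, 0x49) = 0x7D; 0x3A ⊕ 0x7D = 0x47.
P[1]: E(K, 0x3A) = 0x0E; 0xB7 ⊕ 0x0E = 0xB9.
P[2]: E(K, 0xB7) = 0x83; 0x9C ⊕ 0x83 = 0x1F.

P[0] = 0x47, P[1] = 0xB9, P[2] = 0x1F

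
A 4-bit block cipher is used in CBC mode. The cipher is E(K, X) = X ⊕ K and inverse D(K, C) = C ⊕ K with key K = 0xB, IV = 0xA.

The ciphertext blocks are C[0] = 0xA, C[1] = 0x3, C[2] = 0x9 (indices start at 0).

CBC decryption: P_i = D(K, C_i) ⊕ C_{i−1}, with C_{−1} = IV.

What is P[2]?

P[2] = 0x1

P[2]: D(K, 0x9) = 0x2; 0x2 ⊕ 0x3 = 0x1.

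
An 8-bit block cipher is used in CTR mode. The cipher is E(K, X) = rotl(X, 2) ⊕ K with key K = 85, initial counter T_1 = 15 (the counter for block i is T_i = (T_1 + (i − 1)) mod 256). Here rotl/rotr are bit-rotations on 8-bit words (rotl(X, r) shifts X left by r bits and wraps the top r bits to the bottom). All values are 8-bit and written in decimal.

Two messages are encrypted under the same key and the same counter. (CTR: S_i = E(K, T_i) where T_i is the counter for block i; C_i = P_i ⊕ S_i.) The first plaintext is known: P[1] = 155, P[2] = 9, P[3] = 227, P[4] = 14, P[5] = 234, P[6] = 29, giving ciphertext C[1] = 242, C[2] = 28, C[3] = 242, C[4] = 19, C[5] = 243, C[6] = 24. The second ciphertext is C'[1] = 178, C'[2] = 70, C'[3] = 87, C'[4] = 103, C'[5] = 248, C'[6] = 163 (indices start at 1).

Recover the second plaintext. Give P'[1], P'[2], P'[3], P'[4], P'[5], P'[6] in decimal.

In CTR with a reused counter, both messages share the same keystream S_i, so C_i ⊕ C'_i = P_i ⊕ P'_i and thus P'_i = P_i ⊕ C_i ⊕ C'_i.
P'[1]: 155 ⊕ 242 ⊕ 178 = 219.
P'[2]: 9 ⊕ 28 ⊕ 70 = 83.
P'[3]: 227 ⊕ 242 ⊕ 87 = 70.
P'[4]: 14 ⊕ 19 ⊕ 103 = 122.
P'[5]: 234 ⊕ 243 ⊕ 248 = 225.
P'[6]: 29 ⊕ 24 ⊕ 163 = 166.

P'[1] = 219, P'[2] = 83, P'[3] = 70, P'[4] = 122, P'[5] = 225, P'[6] = 166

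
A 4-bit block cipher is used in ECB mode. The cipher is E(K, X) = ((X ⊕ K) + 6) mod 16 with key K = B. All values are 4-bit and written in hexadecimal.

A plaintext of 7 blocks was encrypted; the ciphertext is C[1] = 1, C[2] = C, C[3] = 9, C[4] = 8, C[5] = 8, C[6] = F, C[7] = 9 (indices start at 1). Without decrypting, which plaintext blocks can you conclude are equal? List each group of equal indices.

ECB encrypts each block independently with the same key, so equal ciphertext blocks imply equal plaintext blocks.
C[3] = C[7] = 9, so P[3] = P[7].
C[4] = C[5] = 8, so P[4] = P[5].

P[3] = P[7]; P[4] = P[5]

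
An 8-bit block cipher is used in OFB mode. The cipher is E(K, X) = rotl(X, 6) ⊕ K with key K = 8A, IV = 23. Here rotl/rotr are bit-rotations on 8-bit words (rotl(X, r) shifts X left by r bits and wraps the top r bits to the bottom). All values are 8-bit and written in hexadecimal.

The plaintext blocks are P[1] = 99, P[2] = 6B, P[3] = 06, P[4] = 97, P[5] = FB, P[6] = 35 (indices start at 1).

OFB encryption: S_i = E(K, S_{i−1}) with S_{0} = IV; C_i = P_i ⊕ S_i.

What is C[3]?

C[3] = 0A

C[1]: S = E(K, 23) = 42; 99 ⊕ 42 = DB.
C[2]: S = E(K, 42) = 1A; 6B ⊕ 1A = 71.
C[3]: S = E(K, 1A) = 0C; 06 ⊕ 0C = 0A.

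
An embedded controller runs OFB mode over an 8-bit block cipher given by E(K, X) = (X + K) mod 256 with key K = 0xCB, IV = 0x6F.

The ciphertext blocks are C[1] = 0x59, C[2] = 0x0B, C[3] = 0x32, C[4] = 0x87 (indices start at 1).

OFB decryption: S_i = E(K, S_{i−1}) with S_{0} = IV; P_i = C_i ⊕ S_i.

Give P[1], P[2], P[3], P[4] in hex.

P[1]: S = E(K, 0x6F) = 0x3A; 0x59 ⊕ 0x3A = 0x63.
P[2]: S = E(K, 0x3A) = 0x05; 0x0B ⊕ 0x05 = 0x0E.
P[3]: S = E(K, 0x05) = 0xD0; 0x32 ⊕ 0xD0 = 0xE2.
P[4]: S = E(K, 0xD0) = 0x9B; 0x87 ⊕ 0x9B = 0x1C.

P[1] = 0x63, P[2] = 0x0E, P[3] = 0xE2, P[4] = 0x1C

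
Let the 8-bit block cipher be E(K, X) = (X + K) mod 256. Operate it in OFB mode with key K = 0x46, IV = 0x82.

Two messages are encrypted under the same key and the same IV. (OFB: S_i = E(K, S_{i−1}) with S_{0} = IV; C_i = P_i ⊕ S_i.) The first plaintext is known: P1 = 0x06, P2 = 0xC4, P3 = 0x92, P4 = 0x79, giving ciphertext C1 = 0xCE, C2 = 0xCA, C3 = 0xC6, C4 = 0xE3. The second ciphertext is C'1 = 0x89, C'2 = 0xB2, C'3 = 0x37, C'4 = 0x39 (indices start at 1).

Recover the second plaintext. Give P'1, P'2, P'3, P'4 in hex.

In OFB with a reused IV, both messages share the same keystream S_i, so C_i ⊕ C'_i = P_i ⊕ P'_i and thus P'_i = P_i ⊕ C_i ⊕ C'_i.
P'1: 0x06 ⊕ 0xCE ⊕ 0x89 = 0x41.
P'2: 0xC4 ⊕ 0xCA ⊕ 0xB2 = 0xBC.
P'3: 0x92 ⊕ 0xC6 ⊕ 0x37 = 0x63.
P'4: 0x79 ⊕ 0xE3 ⊕ 0x39 = 0xA3.

P'1 = 0x41, P'2 = 0xBC, P'3 = 0x63, P'4 = 0xA3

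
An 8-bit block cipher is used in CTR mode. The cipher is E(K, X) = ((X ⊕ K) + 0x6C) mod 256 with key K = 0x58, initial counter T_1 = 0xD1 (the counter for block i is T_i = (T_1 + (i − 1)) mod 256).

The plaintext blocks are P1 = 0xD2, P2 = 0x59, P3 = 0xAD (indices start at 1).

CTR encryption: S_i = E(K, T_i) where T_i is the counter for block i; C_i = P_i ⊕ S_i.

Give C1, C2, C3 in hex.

C1 = 0x27, C2 = 0xAF, C3 = 0x5A

C1: T = 0xD1, S = E(K, T) = 0xF5; 0xD2 ⊕ 0xF5 = 0x27.
C2: T = 0xD2, S = E(K, T) = 0xF6; 0x59 ⊕ 0xF6 = 0xAF.
C3: T = 0xD3, S = E(K, T) = 0xF7; 0xAD ⊕ 0xF7 = 0x5A.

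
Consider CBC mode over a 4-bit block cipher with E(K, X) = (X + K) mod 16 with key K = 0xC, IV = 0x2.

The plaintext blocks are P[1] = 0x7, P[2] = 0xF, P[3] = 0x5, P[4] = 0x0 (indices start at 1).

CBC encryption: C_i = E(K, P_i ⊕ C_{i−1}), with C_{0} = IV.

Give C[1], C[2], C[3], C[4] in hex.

C[1] = 0x1, C[2] = 0xA, C[3] = 0xB, C[4] = 0x7

C[1]: P[1] ⊕ 0x2 = 0x5; E(K, 0x5) = 0x1.
C[2]: P[2] ⊕ 0x1 = 0xE; E(K, 0xE) = 0xA.
C[3]: P[3] ⊕ 0xA = 0xF; E(K, 0xF) = 0xB.
C[4]: P[4] ⊕ 0xB = 0xB; E(K, 0xB) = 0x7.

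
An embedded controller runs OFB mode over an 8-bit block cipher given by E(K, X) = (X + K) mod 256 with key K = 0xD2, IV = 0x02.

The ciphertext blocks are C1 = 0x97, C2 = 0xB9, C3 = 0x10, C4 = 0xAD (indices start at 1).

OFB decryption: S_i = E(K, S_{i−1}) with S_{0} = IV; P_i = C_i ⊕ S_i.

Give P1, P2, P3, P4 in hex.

P1: S = E(K, 0x02) = 0xD4; 0x97 ⊕ 0xD4 = 0x43.
P2: S = E(K, 0xD4) = 0xA6; 0xB9 ⊕ 0xA6 = 0x1F.
P3: S = E(K, 0xA6) = 0x78; 0x10 ⊕ 0x78 = 0x68.
P4: S = E(K, 0x78) = 0x4A; 0xAD ⊕ 0x4A = 0xE7.

P1 = 0x43, P2 = 0x1F, P3 = 0x68, P4 = 0xE7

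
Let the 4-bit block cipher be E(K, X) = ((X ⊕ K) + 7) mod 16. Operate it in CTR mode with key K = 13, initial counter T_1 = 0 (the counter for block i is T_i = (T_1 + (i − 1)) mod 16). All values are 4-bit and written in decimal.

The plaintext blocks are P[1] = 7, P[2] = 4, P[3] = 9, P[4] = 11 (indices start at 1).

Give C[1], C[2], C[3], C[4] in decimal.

C[1] = 3, C[2] = 7, C[3] = 15, C[4] = 14

CTR encryption: S_i = E(K, T_i) where T_i is the counter for block i; C_i = P_i ⊕ S_i.
C[1]: T = 0, S = E(K, T) = 4; 7 ⊕ 4 = 3.
C[2]: T = 1, S = E(K, T) = 3; 4 ⊕ 3 = 7.
C[3]: T = 2, S = E(K, T) = 6; 9 ⊕ 6 = 15.
C[4]: T = 3, S = E(K, T) = 5; 11 ⊕ 5 = 14.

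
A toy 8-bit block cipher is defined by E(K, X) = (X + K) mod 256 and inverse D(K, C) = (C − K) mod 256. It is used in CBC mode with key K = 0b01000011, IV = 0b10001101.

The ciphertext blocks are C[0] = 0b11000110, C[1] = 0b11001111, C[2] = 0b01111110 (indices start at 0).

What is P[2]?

P[2] = 0b11110100

CBC decryption: P_i = D(K, C_i) ⊕ C_{i−1}, with C_{−1} = IV.
P[2]: D(K, 0b01111110) = 0b00111011; 0b00111011 ⊕ 0b11001111 = 0b11110100.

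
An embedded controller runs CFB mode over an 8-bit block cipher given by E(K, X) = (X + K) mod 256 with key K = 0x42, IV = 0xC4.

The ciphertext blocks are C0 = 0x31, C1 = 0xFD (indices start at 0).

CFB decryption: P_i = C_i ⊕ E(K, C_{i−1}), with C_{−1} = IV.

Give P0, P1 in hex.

P0 = 0x37, P1 = 0x8E

P0: E(K, 0xC4) = 0x06; 0x31 ⊕ 0x06 = 0x37.
P1: E(K, 0x31) = 0x73; 0xFD ⊕ 0x73 = 0x8E.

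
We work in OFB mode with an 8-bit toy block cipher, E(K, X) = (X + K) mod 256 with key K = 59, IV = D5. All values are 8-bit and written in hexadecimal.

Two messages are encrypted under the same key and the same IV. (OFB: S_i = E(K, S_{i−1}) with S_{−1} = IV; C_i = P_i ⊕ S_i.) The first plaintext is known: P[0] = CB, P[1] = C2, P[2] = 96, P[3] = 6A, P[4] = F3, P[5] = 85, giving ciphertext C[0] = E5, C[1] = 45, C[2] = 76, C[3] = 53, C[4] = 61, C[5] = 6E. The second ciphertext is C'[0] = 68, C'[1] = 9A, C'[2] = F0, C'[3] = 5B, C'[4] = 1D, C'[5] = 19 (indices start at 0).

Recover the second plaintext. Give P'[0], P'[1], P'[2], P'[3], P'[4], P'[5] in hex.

P'[0] = 46, P'[1] = 1D, P'[2] = 10, P'[3] = 62, P'[4] = 8F, P'[5] = F2

In OFB with a reused IV, both messages share the same keystream S_i, so C_i ⊕ C'_i = P_i ⊕ P'_i and thus P'_i = P_i ⊕ C_i ⊕ C'_i.
P'[0]: CB ⊕ E5 ⊕ 68 = 46.
P'[1]: C2 ⊕ 45 ⊕ 9A = 1D.
P'[2]: 96 ⊕ 76 ⊕ F0 = 10.
P'[3]: 6A ⊕ 53 ⊕ 5B = 62.
P'[4]: F3 ⊕ 61 ⊕ 1D = 8F.
P'[5]: 85 ⊕ 6E ⊕ 19 = F2.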